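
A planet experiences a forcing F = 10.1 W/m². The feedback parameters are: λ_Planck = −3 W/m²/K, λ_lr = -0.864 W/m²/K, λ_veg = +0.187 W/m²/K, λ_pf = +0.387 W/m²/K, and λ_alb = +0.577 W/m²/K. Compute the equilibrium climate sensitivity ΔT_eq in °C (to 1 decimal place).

Net feedback parameter λ = (−3) + (-0.864) + (+0.187) + (+0.387) + (+0.577) = -2.713 W/m²/K.
ΔT = −F/λ = −10.1/(-2.713) = 3.7 °C.

3.7 °C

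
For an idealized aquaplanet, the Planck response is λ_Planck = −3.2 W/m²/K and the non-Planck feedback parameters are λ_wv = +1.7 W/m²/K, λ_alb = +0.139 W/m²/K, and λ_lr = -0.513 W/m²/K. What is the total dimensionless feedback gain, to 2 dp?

0.41

Convert to gains: g_wv = 1.7/3.2 = 0.5312; g_alb = 0.139/3.2 = 0.04344; g_lr = -0.513/3.2 = -0.1603.
Total gain g = 0.41434.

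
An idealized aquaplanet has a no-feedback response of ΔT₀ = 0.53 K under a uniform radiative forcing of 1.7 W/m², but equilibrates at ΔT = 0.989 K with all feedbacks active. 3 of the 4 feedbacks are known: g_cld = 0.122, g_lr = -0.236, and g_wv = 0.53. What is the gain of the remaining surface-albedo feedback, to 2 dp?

Amplification A = ΔT/ΔT₀ = 0.989/0.53 = 1.866.
Total gain g = 1 − 1/A = 1 − 1/1.866 = 0.4641.
Known gains sum to 0.122 − 0.236 + 0.53 = 0.416.
g_alb = 0.4641 − 0.416 = 0.05.

0.05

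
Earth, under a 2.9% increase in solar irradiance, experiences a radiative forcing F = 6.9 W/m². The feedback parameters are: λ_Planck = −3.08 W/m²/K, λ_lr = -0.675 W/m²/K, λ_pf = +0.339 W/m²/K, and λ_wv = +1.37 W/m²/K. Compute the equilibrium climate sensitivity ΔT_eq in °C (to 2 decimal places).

3.37 °C

Net feedback parameter λ = (−3.08) + (-0.675) + (+0.339) + (+1.37) = -2.046 W/m²/K.
ΔT = −F/λ = −6.9/(-2.046) = 3.37 °C.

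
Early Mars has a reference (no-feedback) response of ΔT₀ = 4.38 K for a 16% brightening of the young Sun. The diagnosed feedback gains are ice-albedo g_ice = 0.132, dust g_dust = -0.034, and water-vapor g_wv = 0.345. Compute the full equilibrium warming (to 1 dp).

Total gain g = 0.132 − 0.034 + 0.345 = 0.443.
Amplification A = 1/(1 − 0.443) = 1.795.
ΔT = 4.38 × 1.795 = 7.9 K.

7.9 K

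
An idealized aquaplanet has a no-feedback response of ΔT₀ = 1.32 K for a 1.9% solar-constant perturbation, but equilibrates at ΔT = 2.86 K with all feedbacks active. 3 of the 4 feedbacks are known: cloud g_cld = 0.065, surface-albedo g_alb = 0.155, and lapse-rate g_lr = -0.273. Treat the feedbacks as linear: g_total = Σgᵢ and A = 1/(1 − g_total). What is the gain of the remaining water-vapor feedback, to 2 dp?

Amplification A = ΔT/ΔT₀ = 2.86/1.32 = 2.167.
Total gain g = 1 − 1/A = 1 − 1/2.167 = 0.5385.
Known gains sum to 0.065 + 0.155 − 0.273 = -0.053.
g_wv = 0.5385 + 0.053 = 0.59.

0.59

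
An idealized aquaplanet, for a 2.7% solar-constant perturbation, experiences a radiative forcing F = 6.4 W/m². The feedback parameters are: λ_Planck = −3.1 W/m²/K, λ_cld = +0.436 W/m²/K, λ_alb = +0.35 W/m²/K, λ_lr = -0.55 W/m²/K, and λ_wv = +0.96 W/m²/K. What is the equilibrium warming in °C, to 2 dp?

3.36 °C

Net feedback parameter λ = (−3.1) + (+0.436) + (+0.35) + (-0.55) + (+0.96) = -1.904 W/m²/K.
ΔT = −F/λ = −6.4/(-1.904) = 3.36 °C.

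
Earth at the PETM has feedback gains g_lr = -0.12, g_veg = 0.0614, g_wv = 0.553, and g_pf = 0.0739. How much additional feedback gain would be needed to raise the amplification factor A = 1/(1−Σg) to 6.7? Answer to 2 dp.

Current total gain = 0.5683.
Target gain for A = 6.7: g* = 1 − 1/6.7 = 0.8507.
Additional gain needed = 0.8507 − 0.5683 = 0.28.

0.28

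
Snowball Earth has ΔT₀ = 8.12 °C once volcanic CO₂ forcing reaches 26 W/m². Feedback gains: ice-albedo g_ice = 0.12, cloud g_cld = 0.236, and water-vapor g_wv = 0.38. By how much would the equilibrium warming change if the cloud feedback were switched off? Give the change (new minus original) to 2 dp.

Original: g = 0.736, ΔT = 8.12/(1−0.736) = 30.7576 °C.
Without cloud: g' = 0.5, ΔT' = 8.12/(1−0.5) = 16.2400 °C.
Change = 16.2400 − 30.7576 = -14.52 °C.

-14.52 °C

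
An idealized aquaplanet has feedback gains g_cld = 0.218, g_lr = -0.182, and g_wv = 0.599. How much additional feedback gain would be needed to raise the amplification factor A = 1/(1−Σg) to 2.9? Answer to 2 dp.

0.02

Current total gain = 0.635.
Target gain for A = 2.9: g* = 1 − 1/2.9 = 0.6552.
Additional gain needed = 0.6552 − 0.635 = 0.02.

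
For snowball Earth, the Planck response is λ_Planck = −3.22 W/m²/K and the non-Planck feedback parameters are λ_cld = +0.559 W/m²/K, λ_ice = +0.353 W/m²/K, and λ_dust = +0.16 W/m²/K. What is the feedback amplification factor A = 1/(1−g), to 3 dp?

Convert to gains: g_cld = 0.559/3.22 = 0.1736; g_ice = 0.353/3.22 = 0.1096; g_dust = 0.16/3.22 = 0.04969.
Total gain g = 0.33289.
A = 1/(1 − 0.33289) = 1.499.

1.499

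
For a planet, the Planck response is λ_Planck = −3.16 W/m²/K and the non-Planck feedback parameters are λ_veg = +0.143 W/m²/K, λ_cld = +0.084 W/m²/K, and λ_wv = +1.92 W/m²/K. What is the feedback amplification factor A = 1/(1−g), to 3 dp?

Convert to gains: g_veg = 0.143/3.16 = 0.04525; g_cld = 0.084/3.16 = 0.02658; g_wv = 1.92/3.16 = 0.6076.
Total gain g = 0.67943.
A = 1/(1 − 0.67943) = 3.119.

3.119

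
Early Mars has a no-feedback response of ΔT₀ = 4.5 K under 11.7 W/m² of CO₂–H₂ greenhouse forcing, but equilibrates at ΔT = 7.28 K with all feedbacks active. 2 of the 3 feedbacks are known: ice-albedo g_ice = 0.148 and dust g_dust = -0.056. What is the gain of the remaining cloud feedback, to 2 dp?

Amplification A = ΔT/ΔT₀ = 7.28/4.5 = 1.618.
Total gain g = 1 − 1/A = 1 − 1/1.618 = 0.382.
Known gains sum to 0.148 − 0.056 = 0.092.
g_cld = 0.382 − 0.092 = 0.29.

0.29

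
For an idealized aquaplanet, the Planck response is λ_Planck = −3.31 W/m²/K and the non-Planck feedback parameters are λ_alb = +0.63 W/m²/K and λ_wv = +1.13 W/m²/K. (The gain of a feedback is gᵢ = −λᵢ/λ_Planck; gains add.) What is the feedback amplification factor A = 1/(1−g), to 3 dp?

2.135

Convert to gains: g_alb = 0.63/3.31 = 0.1903; g_wv = 1.13/3.31 = 0.3414.
Total gain g = 0.5317.
A = 1/(1 − 0.5317) = 2.135.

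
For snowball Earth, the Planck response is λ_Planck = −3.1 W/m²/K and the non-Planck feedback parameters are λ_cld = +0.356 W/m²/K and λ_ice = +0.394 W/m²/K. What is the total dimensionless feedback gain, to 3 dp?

0.242

Convert to gains: g_cld = 0.356/3.1 = 0.1148; g_ice = 0.394/3.1 = 0.1271.
Total gain g = 0.2419.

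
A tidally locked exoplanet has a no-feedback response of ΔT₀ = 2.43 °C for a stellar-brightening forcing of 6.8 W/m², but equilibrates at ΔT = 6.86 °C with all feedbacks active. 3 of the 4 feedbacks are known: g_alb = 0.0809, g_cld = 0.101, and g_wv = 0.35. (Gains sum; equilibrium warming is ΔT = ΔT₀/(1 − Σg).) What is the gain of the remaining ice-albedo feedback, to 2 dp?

Amplification A = ΔT/ΔT₀ = 6.86/2.43 = 2.823.
Total gain g = 1 − 1/A = 1 − 1/2.823 = 0.6458.
Known gains sum to 0.0809 + 0.101 + 0.35 = 0.5319.
g_ice = 0.6458 − 0.5319 = 0.11.

0.11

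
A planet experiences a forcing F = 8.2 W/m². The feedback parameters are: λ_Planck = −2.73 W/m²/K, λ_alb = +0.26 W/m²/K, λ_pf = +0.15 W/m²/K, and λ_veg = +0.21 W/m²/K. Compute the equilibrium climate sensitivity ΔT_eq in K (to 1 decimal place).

3.9 K

Net feedback parameter λ = (−2.73) + (+0.26) + (+0.15) + (+0.21) = -2.11 W/m²/K.
ΔT = −F/λ = −8.2/(-2.11) = 3.9 K.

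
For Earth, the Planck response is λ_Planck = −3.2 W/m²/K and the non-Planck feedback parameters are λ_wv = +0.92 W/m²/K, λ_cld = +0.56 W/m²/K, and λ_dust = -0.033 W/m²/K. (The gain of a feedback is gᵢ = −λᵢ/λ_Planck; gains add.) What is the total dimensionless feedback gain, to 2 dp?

0.45

Convert to gains: g_wv = 0.92/3.2 = 0.2875; g_cld = 0.56/3.2 = 0.175; g_dust = -0.033/3.2 = -0.01031.
Total gain g = 0.45219.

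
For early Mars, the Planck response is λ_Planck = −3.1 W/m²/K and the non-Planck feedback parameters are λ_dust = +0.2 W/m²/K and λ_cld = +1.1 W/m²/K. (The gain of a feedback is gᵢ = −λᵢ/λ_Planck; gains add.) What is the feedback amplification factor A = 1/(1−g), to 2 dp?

1.72

Convert to gains: g_dust = 0.2/3.1 = 0.06452; g_cld = 1.1/3.1 = 0.3548.
Total gain g = 0.41932.
A = 1/(1 − 0.41932) = 1.72.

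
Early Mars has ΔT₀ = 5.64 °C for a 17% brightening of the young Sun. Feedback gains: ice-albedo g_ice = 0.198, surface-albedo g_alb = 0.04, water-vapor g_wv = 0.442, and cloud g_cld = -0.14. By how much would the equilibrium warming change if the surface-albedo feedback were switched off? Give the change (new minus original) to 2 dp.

-0.98 °C

Original: g = 0.54, ΔT = 5.64/(1−0.54) = 12.2609 °C.
Without surface-albedo: g' = 0.5, ΔT' = 5.64/(1−0.5) = 11.2800 °C.
Change = 11.2800 − 12.2609 = -0.98 °C.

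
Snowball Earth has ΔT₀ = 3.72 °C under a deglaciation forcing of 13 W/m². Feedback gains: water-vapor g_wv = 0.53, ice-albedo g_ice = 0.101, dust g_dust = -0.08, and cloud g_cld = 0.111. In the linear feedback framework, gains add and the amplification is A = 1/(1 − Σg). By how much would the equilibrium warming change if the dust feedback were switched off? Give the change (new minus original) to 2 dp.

3.41 °C

Original: g = 0.662, ΔT = 3.72/(1−0.662) = 11.0059 °C.
Without dust: g' = 0.742, ΔT' = 3.72/(1−0.742) = 14.4186 °C.
Change = 14.4186 − 11.0059 = 3.41 °C.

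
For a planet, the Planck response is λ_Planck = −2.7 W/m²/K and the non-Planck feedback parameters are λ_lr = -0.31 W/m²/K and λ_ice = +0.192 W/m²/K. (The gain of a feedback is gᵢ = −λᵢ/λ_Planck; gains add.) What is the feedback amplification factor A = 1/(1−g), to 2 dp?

0.96

Convert to gains: g_lr = -0.31/2.7 = -0.1148; g_ice = 0.192/2.7 = 0.07111.
Total gain g = -0.04369.
A = 1/(1 + 0.04369) = 0.96.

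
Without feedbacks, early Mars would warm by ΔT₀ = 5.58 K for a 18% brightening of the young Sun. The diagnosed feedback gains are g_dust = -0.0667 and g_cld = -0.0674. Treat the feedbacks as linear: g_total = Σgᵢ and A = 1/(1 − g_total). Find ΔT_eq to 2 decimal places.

Total gain g = -0.0667 − 0.0674 = -0.1341.
Amplification A = 1/(1 + 0.1341) = 0.8818.
ΔT = 5.58 × 0.8818 = 4.92 K.

4.92 K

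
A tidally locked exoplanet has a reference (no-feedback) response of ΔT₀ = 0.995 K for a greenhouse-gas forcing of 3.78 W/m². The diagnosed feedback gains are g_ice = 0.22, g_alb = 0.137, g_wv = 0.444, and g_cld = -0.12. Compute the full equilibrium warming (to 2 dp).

Total gain g = 0.22 + 0.137 + 0.444 − 0.12 = 0.681.
Amplification A = 1/(1 − 0.681) = 3.135.
ΔT = 0.995 × 3.135 = 3.12 K.

3.12 K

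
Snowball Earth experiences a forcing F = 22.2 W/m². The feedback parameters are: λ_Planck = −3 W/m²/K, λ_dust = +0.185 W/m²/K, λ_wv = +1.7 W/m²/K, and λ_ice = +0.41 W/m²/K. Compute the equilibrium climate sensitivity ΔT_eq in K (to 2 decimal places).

31.49 K

Net feedback parameter λ = (−3) + (+0.185) + (+1.7) + (+0.41) = -0.705 W/m²/K.
ΔT = −F/λ = −22.2/(-0.705) = 31.49 K.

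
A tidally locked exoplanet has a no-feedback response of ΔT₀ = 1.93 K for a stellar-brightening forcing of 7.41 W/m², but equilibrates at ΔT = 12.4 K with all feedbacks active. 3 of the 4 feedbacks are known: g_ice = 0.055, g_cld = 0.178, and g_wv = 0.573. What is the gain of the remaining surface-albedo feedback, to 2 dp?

0.04

Amplification A = ΔT/ΔT₀ = 12.4/1.93 = 6.425.
Total gain g = 1 − 1/A = 1 − 1/6.425 = 0.8444.
Known gains sum to 0.055 + 0.178 + 0.573 = 0.806.
g_alb = 0.8444 − 0.806 = 0.04.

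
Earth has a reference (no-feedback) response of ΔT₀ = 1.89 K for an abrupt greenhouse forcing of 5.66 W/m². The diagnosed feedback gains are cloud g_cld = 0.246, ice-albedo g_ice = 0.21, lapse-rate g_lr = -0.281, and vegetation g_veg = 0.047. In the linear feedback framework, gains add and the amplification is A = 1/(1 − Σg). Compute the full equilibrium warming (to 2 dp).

2.43 K

Total gain g = 0.246 + 0.21 − 0.281 + 0.047 = 0.222.
Amplification A = 1/(1 − 0.222) = 1.285.
ΔT = 1.89 × 1.285 = 2.43 K.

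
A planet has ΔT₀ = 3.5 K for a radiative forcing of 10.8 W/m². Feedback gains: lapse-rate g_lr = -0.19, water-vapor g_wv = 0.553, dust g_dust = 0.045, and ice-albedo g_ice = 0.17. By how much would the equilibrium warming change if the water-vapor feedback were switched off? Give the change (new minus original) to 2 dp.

-4.70 K

Original: g = 0.578, ΔT = 3.5/(1−0.578) = 8.2938 K.
Without water-vapor: g' = 0.025, ΔT' = 3.5/(1−0.025) = 3.5897 K.
Change = 3.5897 − 8.2938 = -4.70 K.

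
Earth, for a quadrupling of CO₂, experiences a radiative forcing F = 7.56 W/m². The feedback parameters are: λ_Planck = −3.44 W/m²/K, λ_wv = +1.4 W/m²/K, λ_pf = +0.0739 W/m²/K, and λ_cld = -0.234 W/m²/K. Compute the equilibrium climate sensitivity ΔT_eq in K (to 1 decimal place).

3.4 K

Net feedback parameter λ = (−3.44) + (+1.4) + (+0.0739) + (-0.234) = -2.2001 W/m²/K.
ΔT = −F/λ = −7.56/(-2.2001) = 3.4 K.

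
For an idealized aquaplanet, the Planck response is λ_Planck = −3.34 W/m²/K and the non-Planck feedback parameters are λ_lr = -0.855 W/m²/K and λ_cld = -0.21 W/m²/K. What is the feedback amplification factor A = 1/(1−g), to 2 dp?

0.76

Convert to gains: g_lr = -0.855/3.34 = -0.256; g_cld = -0.21/3.34 = -0.06287.
Total gain g = -0.31887.
A = 1/(1 + 0.31887) = 0.76.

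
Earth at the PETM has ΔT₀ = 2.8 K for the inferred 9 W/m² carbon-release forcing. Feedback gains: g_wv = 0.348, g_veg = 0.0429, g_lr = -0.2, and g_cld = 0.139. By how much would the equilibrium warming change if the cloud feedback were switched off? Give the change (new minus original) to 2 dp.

Original: g = 0.3299, ΔT = 2.8/(1−0.3299) = 4.1785 K.
Without cloud: g' = 0.1909, ΔT' = 2.8/(1−0.1909) = 3.4606 K.
Change = 3.4606 − 4.1785 = -0.72 K.

-0.72 K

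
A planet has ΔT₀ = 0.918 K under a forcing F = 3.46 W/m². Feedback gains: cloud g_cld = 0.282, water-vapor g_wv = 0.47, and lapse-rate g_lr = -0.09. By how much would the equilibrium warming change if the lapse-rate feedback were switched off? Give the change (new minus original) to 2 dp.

Original: g = 0.662, ΔT = 0.918/(1−0.662) = 2.7160 K.
Without lapse-rate: g' = 0.752, ΔT' = 0.918/(1−0.752) = 3.7016 K.
Change = 3.7016 − 2.7160 = 0.99 K.

0.99 K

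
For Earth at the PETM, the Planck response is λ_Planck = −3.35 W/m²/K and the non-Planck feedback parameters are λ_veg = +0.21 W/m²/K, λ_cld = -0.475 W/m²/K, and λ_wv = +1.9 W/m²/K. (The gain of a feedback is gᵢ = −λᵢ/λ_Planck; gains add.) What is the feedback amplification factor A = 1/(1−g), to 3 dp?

Convert to gains: g_veg = 0.21/3.35 = 0.06269; g_cld = -0.475/3.35 = -0.1418; g_wv = 1.9/3.35 = 0.5672.
Total gain g = 0.48809.
A = 1/(1 − 0.48809) = 1.953.

1.953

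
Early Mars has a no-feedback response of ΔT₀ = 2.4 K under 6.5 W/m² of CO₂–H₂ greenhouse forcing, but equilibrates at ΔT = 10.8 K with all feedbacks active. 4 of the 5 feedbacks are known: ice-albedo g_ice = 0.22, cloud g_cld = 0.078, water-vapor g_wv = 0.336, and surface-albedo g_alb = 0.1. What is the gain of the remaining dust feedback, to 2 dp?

Amplification A = ΔT/ΔT₀ = 10.8/2.4 = 4.5.
Total gain g = 1 − 1/A = 1 − 1/4.5 = 0.7778.
Known gains sum to 0.22 + 0.078 + 0.336 + 0.1 = 0.734.
g_dust = 0.7778 − 0.734 = 0.04.

0.04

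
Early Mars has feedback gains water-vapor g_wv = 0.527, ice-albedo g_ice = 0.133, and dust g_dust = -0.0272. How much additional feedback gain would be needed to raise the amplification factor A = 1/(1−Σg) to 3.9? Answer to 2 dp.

0.11

Current total gain = 0.6328.
Target gain for A = 3.9: g* = 1 − 1/3.9 = 0.7436.
Additional gain needed = 0.7436 − 0.6328 = 0.11.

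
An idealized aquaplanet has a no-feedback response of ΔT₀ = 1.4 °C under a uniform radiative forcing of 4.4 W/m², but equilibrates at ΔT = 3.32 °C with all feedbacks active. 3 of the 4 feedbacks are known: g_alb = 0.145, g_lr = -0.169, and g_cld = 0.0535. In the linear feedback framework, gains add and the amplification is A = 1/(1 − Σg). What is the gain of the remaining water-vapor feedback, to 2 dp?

0.55

Amplification A = ΔT/ΔT₀ = 3.32/1.4 = 2.371.
Total gain g = 1 − 1/A = 1 − 1/2.371 = 0.5782.
Known gains sum to 0.145 − 0.169 + 0.0535 = 0.0295.
g_wv = 0.5782 − 0.0295 = 0.55.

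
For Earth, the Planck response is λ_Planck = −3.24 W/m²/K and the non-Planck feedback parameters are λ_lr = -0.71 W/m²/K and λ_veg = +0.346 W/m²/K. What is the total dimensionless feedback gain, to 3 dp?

-0.112

Convert to gains: g_lr = -0.71/3.24 = -0.2191; g_veg = 0.346/3.24 = 0.1068.
Total gain g = -0.1123.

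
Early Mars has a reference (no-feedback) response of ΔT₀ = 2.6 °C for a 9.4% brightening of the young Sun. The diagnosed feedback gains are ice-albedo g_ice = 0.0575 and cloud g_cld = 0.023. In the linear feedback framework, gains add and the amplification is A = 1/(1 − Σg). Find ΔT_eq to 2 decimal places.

2.83 °C

Total gain g = 0.0575 + 0.023 = 0.0805.
Amplification A = 1/(1 − 0.0805) = 1.088.
ΔT = 2.6 × 1.088 = 2.83 °C.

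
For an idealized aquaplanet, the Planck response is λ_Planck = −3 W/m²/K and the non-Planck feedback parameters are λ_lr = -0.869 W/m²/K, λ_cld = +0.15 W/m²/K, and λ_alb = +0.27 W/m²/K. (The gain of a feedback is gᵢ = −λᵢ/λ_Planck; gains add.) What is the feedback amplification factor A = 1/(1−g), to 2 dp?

0.87

Convert to gains: g_lr = -0.869/3 = -0.2897; g_cld = 0.15/3 = 0.05; g_alb = 0.27/3 = 0.09.
Total gain g = -0.1497.
A = 1/(1 + 0.1497) = 0.87.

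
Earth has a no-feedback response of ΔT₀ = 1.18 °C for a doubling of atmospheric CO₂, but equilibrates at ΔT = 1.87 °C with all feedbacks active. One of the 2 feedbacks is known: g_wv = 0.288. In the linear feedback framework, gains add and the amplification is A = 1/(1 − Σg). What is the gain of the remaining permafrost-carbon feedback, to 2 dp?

0.08

Amplification A = ΔT/ΔT₀ = 1.87/1.18 = 1.585.
Total gain g = 1 − 1/A = 1 − 1/1.585 = 0.3691.
The known gain is 0.288.
g_pf = 0.3691 − 0.288 = 0.08.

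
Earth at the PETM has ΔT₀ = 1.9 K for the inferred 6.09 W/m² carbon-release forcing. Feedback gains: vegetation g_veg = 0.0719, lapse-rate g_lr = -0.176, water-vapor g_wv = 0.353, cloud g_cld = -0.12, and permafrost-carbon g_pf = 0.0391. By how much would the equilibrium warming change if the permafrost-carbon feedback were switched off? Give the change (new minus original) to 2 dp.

Original: g = 0.168, ΔT = 1.9/(1−0.168) = 2.2837 K.
Without permafrost-carbon: g' = 0.1289, ΔT' = 1.9/(1−0.1289) = 2.1812 K.
Change = 2.1812 − 2.2837 = -0.10 K.

-0.10 K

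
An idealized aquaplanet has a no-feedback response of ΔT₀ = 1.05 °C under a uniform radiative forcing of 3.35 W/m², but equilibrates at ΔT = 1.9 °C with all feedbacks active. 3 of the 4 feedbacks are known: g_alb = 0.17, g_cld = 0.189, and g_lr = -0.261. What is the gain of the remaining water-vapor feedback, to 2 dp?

Amplification A = ΔT/ΔT₀ = 1.9/1.05 = 1.81.
Total gain g = 1 − 1/A = 1 − 1/1.81 = 0.4475.
Known gains sum to 0.17 + 0.189 − 0.261 = 0.098.
g_wv = 0.4475 − 0.098 = 0.35.

0.35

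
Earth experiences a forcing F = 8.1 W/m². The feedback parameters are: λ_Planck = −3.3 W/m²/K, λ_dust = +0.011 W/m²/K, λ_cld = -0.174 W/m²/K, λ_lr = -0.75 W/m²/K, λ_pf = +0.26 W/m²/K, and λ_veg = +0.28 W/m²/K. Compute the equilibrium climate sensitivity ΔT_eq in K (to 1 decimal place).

Net feedback parameter λ = (−3.3) + (+0.011) + (-0.174) + (-0.75) + (+0.26) + (+0.28) = -3.673 W/m²/K.
ΔT = −F/λ = −8.1/(-3.673) = 2.2 K.

2.2 K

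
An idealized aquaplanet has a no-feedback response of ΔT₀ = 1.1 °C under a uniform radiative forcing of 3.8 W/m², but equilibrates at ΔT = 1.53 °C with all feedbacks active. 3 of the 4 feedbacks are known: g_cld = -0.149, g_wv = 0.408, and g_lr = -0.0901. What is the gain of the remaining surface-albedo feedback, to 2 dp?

0.11

Amplification A = ΔT/ΔT₀ = 1.53/1.1 = 1.391.
Total gain g = 1 − 1/A = 1 − 1/1.391 = 0.2811.
Known gains sum to -0.149 + 0.408 − 0.0901 = 0.1689.
g_alb = 0.2811 − 0.1689 = 0.11.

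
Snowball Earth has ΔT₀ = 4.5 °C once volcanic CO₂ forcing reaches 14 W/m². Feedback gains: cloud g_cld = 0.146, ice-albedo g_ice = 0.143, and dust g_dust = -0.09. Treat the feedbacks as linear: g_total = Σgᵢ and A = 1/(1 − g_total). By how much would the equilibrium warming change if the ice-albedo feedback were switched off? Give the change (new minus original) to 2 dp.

Original: g = 0.199, ΔT = 4.5/(1−0.199) = 5.6180 °C.
Without ice-albedo: g' = 0.056, ΔT' = 4.5/(1−0.056) = 4.7669 °C.
Change = 4.7669 − 5.6180 = -0.85 °C.

-0.85 °C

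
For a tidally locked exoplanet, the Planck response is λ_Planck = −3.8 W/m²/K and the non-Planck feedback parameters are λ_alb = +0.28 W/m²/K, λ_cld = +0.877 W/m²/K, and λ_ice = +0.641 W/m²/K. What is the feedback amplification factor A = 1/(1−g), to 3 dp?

Convert to gains: g_alb = 0.28/3.8 = 0.07368; g_cld = 0.877/3.8 = 0.2308; g_ice = 0.641/3.8 = 0.1687.
Total gain g = 0.47318.
A = 1/(1 − 0.47318) = 1.898.

1.898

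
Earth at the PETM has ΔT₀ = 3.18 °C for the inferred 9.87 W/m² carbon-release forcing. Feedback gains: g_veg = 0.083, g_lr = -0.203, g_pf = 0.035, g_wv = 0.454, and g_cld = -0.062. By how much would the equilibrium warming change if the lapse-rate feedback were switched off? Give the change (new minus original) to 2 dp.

1.90 °C

Original: g = 0.307, ΔT = 3.18/(1−0.307) = 4.5887 °C.
Without lapse-rate: g' = 0.51, ΔT' = 3.18/(1−0.51) = 6.4898 °C.
Change = 6.4898 − 4.5887 = 1.90 °C.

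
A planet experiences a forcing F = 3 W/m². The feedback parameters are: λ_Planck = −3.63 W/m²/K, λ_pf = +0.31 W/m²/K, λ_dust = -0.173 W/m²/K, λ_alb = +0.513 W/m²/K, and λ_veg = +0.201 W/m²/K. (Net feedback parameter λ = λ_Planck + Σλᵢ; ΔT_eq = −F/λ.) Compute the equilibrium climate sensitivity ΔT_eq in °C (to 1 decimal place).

1.1 °C

Net feedback parameter λ = (−3.63) + (+0.31) + (-0.173) + (+0.513) + (+0.201) = -2.779 W/m²/K.
ΔT = −F/λ = −3/(-2.779) = 1.1 °C.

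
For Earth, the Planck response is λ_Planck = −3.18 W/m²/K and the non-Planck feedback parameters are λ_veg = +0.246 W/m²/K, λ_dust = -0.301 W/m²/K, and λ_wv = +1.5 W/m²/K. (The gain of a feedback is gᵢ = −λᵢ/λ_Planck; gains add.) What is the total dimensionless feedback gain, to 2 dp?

Convert to gains: g_veg = 0.246/3.18 = 0.07736; g_dust = -0.301/3.18 = -0.09465; g_wv = 1.5/3.18 = 0.4717.
Total gain g = 0.45441.

0.45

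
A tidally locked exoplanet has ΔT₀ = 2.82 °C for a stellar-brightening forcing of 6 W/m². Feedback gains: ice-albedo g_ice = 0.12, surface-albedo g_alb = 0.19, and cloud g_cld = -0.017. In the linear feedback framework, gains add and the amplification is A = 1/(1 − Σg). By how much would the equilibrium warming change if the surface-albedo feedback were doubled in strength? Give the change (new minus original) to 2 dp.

Original: g = 0.293, ΔT = 2.82/(1−0.293) = 3.9887 °C.
With doubled surface-albedo: g' = 0.483, ΔT' = 2.82/(1−0.483) = 5.4545 °C.
Change = 5.4545 − 3.9887 = 1.47 °C.

1.47 °C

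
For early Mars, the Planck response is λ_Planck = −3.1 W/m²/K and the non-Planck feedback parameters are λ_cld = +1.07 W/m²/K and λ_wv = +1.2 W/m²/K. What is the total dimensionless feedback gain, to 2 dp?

Convert to gains: g_cld = 1.07/3.1 = 0.3452; g_wv = 1.2/3.1 = 0.3871.
Total gain g = 0.7323.

0.73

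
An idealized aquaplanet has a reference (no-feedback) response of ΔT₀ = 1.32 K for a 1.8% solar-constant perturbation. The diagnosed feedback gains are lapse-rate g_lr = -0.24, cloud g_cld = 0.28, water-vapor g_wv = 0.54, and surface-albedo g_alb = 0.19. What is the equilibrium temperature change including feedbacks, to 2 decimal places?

5.74 K

Total gain g = -0.24 + 0.28 + 0.54 + 0.19 = 0.77.
Amplification A = 1/(1 − 0.77) = 4.348.
ΔT = 1.32 × 4.348 = 5.74 K.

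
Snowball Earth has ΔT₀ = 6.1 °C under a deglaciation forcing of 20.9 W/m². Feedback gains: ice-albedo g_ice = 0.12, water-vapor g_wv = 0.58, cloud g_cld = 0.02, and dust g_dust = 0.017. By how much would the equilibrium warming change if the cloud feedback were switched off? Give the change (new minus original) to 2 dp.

-1.64 °C

Original: g = 0.737, ΔT = 6.1/(1−0.737) = 23.1939 °C.
Without cloud: g' = 0.717, ΔT' = 6.1/(1−0.717) = 21.5548 °C.
Change = 21.5548 − 23.1939 = -1.64 °C.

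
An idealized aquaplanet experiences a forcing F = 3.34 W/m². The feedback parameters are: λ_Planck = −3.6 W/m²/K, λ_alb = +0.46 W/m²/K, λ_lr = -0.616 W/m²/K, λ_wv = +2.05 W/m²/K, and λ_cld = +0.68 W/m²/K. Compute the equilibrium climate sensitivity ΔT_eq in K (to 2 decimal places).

3.26 K

Net feedback parameter λ = (−3.6) + (+0.46) + (-0.616) + (+2.05) + (+0.68) = -1.026 W/m²/K.
ΔT = −F/λ = −3.34/(-1.026) = 3.26 K.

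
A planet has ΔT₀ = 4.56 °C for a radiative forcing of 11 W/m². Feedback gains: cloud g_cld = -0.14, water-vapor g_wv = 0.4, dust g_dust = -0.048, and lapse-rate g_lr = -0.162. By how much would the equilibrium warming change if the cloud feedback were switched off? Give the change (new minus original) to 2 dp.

0.83 °C

Original: g = 0.05, ΔT = 4.56/(1−0.05) = 4.8000 °C.
Without cloud: g' = 0.19, ΔT' = 4.56/(1−0.19) = 5.6296 °C.
Change = 5.6296 − 4.8000 = 0.83 °C.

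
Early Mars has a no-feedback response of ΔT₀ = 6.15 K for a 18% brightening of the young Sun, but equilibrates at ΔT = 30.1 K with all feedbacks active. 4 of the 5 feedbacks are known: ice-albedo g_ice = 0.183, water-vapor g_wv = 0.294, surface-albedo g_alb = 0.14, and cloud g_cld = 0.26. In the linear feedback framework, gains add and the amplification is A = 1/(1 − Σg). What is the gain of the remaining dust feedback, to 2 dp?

Amplification A = ΔT/ΔT₀ = 30.1/6.15 = 4.894.
Total gain g = 1 − 1/A = 1 − 1/4.894 = 0.7957.
Known gains sum to 0.183 + 0.294 + 0.14 + 0.26 = 0.877.
g_dust = 0.7957 − 0.877 = -0.08.

-0.08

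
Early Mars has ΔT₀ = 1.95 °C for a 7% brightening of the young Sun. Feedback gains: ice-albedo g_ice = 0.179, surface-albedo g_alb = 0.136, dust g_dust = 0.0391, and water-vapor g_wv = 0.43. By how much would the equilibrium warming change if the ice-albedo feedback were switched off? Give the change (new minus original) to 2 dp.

Original: g = 0.7841, ΔT = 1.95/(1−0.7841) = 9.0320 °C.
Without ice-albedo: g' = 0.6051, ΔT' = 1.95/(1−0.6051) = 4.9380 °C.
Change = 4.9380 − 9.0320 = -4.09 °C.

-4.09 °C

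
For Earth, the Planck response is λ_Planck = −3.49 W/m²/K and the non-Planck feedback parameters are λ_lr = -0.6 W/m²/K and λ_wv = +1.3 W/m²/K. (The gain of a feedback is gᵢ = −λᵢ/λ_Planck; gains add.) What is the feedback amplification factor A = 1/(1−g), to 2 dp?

Convert to gains: g_lr = -0.6/3.49 = -0.1719; g_wv = 1.3/3.49 = 0.3725.
Total gain g = 0.2006.
A = 1/(1 − 0.2006) = 1.25.

1.25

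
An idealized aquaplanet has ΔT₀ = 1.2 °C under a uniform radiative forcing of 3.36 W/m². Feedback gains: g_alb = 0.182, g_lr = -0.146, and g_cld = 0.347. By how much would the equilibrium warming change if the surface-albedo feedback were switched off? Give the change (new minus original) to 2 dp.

Original: g = 0.383, ΔT = 1.2/(1−0.383) = 1.9449 °C.
Without surface-albedo: g' = 0.201, ΔT' = 1.2/(1−0.201) = 1.5019 °C.
Change = 1.5019 − 1.9449 = -0.44 °C.

-0.44 °C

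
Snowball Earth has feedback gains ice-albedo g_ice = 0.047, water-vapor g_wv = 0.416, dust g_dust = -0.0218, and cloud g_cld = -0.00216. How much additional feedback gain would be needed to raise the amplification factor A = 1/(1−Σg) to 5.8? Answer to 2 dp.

0.39

Current total gain = 0.43904.
Target gain for A = 5.8: g* = 1 − 1/5.8 = 0.8276.
Additional gain needed = 0.8276 − 0.43904 = 0.39.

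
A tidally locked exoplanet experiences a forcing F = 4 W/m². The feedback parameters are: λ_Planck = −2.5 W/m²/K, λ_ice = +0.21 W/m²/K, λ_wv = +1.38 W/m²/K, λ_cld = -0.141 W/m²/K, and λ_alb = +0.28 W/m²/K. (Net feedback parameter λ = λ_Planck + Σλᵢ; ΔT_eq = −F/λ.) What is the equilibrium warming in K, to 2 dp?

Net feedback parameter λ = (−2.5) + (+0.21) + (+1.38) + (-0.141) + (+0.28) = -0.771 W/m²/K.
ΔT = −F/λ = −4/(-0.771) = 5.19 K.

5.19 K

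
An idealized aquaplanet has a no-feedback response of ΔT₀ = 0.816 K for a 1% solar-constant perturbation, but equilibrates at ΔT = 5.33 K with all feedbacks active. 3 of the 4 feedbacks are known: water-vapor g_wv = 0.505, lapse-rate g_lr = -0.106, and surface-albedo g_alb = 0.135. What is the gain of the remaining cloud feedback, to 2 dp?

0.31

Amplification A = ΔT/ΔT₀ = 5.33/0.816 = 6.532.
Total gain g = 1 − 1/A = 1 − 1/6.532 = 0.8469.
Known gains sum to 0.505 − 0.106 + 0.135 = 0.534.
g_cld = 0.8469 − 0.534 = 0.31.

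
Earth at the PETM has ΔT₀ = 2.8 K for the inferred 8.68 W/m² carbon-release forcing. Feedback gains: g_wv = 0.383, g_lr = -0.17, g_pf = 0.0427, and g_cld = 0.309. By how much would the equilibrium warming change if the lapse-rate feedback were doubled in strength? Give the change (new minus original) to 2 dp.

-1.81 K

Original: g = 0.5647, ΔT = 2.8/(1−0.5647) = 6.4323 K.
With doubled lapse-rate: g' = 0.3947, ΔT' = 2.8/(1−0.3947) = 4.6258 K.
Change = 4.6258 − 6.4323 = -1.81 K.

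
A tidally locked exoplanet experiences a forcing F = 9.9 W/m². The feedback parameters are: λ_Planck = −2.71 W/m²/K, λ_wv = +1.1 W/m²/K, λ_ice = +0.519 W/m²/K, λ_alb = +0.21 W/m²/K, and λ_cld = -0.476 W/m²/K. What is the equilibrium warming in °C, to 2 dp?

7.30 °C

Net feedback parameter λ = (−2.71) + (+1.1) + (+0.519) + (+0.21) + (-0.476) = -1.357 W/m²/K.
ΔT = −F/λ = −9.9/(-1.357) = 7.30 °C.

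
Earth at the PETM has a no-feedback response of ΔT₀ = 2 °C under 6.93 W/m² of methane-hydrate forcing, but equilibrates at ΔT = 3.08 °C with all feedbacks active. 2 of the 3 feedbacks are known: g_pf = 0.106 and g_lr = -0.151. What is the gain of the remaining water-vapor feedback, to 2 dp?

Amplification A = ΔT/ΔT₀ = 3.08/2 = 1.54.
Total gain g = 1 − 1/A = 1 − 1/1.54 = 0.3506.
Known gains sum to 0.106 − 0.151 = -0.045.
g_wv = 0.3506 + 0.045 = 0.40.

0.40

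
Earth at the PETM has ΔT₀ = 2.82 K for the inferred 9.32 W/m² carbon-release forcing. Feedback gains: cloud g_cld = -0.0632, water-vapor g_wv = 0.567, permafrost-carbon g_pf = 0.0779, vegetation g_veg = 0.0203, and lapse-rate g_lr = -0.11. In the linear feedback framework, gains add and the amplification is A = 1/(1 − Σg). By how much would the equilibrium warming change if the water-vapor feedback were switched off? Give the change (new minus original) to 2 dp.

-2.93 K

Original: g = 0.492, ΔT = 2.82/(1−0.492) = 5.5512 K.
Without water-vapor: g' = -0.075, ΔT' = 2.82/(1+0.075) = 2.6233 K.
Change = 2.6233 − 5.5512 = -2.93 K.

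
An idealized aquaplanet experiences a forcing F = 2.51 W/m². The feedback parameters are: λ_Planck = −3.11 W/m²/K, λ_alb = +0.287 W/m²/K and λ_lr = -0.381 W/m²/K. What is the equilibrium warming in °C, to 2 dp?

0.78 °C

Net feedback parameter λ = (−3.11) + (+0.287) + (-0.381) = -3.204 W/m²/K.
ΔT = −F/λ = −2.51/(-3.204) = 0.78 °C.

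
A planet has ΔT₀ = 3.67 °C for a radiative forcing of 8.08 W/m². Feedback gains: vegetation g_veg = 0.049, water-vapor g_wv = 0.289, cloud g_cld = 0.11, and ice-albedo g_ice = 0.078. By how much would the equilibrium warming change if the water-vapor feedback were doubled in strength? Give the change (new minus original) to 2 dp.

12.10 °C

Original: g = 0.526, ΔT = 3.67/(1−0.526) = 7.7426 °C.
With doubled water-vapor: g' = 0.815, ΔT' = 3.67/(1−0.815) = 19.8378 °C.
Change = 19.8378 − 7.7426 = 12.10 °C.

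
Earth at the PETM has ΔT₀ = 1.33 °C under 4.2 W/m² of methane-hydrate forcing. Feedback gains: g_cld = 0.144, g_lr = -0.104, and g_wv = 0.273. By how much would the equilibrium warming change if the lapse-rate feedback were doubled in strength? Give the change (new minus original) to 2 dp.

Original: g = 0.313, ΔT = 1.33/(1−0.313) = 1.9360 °C.
With doubled lapse-rate: g' = 0.209, ΔT' = 1.33/(1−0.209) = 1.6814 °C.
Change = 1.6814 − 1.9360 = -0.25 °C.

-0.25 °C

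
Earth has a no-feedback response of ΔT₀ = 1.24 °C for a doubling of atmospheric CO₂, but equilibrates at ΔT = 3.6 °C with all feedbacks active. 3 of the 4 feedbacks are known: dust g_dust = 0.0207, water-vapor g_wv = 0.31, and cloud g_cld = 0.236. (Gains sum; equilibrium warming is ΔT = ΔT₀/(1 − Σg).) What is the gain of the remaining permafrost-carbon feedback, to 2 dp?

0.09

Amplification A = ΔT/ΔT₀ = 3.6/1.24 = 2.903.
Total gain g = 1 − 1/A = 1 − 1/2.903 = 0.6555.
Known gains sum to 0.0207 + 0.31 + 0.236 = 0.5667.
g_pf = 0.6555 − 0.5667 = 0.09.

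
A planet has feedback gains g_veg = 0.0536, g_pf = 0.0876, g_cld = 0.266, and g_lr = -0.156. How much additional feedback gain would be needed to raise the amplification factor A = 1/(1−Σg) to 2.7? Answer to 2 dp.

Current total gain = 0.2512.
Target gain for A = 2.7: g* = 1 − 1/2.7 = 0.6296.
Additional gain needed = 0.6296 − 0.2512 = 0.38.

0.38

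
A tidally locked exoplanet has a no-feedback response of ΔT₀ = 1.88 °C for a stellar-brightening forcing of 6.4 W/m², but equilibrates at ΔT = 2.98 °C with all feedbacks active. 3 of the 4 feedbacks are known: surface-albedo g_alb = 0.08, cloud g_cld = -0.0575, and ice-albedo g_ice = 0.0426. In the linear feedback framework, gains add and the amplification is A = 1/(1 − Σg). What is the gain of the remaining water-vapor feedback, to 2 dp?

Amplification A = ΔT/ΔT₀ = 2.98/1.88 = 1.585.
Total gain g = 1 − 1/A = 1 − 1/1.585 = 0.3691.
Known gains sum to 0.08 − 0.0575 + 0.0426 = 0.0651.
g_wv = 0.3691 − 0.0651 = 0.30.

0.30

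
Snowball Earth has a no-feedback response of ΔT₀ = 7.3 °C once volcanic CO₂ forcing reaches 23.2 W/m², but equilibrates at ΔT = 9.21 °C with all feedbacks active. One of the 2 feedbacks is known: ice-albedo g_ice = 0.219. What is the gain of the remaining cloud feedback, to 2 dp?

-0.01

Amplification A = ΔT/ΔT₀ = 9.21/7.3 = 1.262.
Total gain g = 1 − 1/A = 1 − 1/1.262 = 0.2076.
The known gain is 0.219.
g_cld = 0.2076 − 0.219 = -0.01.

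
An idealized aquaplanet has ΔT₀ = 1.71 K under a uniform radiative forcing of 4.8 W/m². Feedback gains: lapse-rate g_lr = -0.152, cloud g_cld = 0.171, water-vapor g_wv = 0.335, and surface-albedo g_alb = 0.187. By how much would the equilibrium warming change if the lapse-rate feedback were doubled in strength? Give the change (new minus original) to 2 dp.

-0.93 K

Original: g = 0.541, ΔT = 1.71/(1−0.541) = 3.7255 K.
With doubled lapse-rate: g' = 0.389, ΔT' = 1.71/(1−0.389) = 2.7987 K.
Change = 2.7987 − 3.7255 = -0.93 K.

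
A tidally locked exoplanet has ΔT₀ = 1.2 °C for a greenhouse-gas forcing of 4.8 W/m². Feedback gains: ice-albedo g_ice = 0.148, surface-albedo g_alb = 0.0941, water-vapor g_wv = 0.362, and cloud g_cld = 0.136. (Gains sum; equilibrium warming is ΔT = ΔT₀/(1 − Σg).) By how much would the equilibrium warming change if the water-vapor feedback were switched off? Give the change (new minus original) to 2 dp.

-2.69 °C

Original: g = 0.7401, ΔT = 1.2/(1−0.7401) = 4.6172 °C.
Without water-vapor: g' = 0.3781, ΔT' = 1.2/(1−0.3781) = 1.9296 °C.
Change = 1.9296 − 4.6172 = -2.69 °C.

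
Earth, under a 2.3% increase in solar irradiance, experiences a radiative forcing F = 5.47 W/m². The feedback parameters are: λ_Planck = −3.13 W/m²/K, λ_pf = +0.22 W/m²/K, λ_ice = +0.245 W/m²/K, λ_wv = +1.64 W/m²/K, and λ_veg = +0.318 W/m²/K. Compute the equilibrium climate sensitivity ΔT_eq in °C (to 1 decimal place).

7.7 °C

Net feedback parameter λ = (−3.13) + (+0.22) + (+0.245) + (+1.64) + (+0.318) = -0.707 W/m²/K.
ΔT = −F/λ = −5.47/(-0.707) = 7.7 °C.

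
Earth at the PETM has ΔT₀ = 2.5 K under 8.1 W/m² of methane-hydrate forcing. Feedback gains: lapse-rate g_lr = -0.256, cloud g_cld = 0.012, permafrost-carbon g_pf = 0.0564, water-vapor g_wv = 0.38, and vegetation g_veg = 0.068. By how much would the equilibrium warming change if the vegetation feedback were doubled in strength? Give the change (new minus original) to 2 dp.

Original: g = 0.2604, ΔT = 2.5/(1−0.2604) = 3.3802 K.
With doubled vegetation: g' = 0.3284, ΔT' = 2.5/(1−0.3284) = 3.7225 K.
Change = 3.7225 − 3.3802 = 0.34 K.

0.34 K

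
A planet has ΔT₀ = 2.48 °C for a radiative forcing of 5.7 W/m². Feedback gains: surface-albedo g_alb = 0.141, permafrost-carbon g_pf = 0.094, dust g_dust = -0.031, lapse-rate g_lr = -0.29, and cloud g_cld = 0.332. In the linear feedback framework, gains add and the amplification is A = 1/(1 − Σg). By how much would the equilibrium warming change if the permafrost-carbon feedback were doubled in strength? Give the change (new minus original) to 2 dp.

0.47 °C

Original: g = 0.246, ΔT = 2.48/(1−0.246) = 3.2891 °C.
With doubled permafrost-carbon: g' = 0.34, ΔT' = 2.48/(1−0.34) = 3.7576 °C.
Change = 3.7576 − 3.2891 = 0.47 °C.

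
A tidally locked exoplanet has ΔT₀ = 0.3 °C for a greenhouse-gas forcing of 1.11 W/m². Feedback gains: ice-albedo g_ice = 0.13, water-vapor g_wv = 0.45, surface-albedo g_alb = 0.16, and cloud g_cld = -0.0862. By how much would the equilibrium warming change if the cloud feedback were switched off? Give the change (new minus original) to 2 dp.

0.29 °C

Original: g = 0.6538, ΔT = 0.3/(1−0.6538) = 0.8666 °C.
Without cloud: g' = 0.74, ΔT' = 0.3/(1−0.74) = 1.1538 °C.
Change = 1.1538 − 0.8666 = 0.29 °C.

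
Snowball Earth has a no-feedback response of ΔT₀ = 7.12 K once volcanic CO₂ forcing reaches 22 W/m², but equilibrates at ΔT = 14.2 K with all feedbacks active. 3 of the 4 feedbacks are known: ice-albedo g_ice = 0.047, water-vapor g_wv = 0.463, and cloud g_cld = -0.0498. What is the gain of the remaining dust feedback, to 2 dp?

Amplification A = ΔT/ΔT₀ = 14.2/7.12 = 1.994.
Total gain g = 1 − 1/A = 1 − 1/1.994 = 0.4985.
Known gains sum to 0.047 + 0.463 − 0.0498 = 0.4602.
g_dust = 0.4985 − 0.4602 = 0.04.

0.04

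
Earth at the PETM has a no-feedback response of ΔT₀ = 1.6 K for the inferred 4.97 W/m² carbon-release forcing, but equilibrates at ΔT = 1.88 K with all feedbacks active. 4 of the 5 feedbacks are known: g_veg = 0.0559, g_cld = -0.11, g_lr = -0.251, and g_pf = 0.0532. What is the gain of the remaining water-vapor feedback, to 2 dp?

0.40

Amplification A = ΔT/ΔT₀ = 1.88/1.6 = 1.175.
Total gain g = 1 − 1/A = 1 − 1/1.175 = 0.1489.
Known gains sum to 0.0559 − 0.11 − 0.251 + 0.0532 = -0.2519.
g_wv = 0.1489 + 0.2519 = 0.40.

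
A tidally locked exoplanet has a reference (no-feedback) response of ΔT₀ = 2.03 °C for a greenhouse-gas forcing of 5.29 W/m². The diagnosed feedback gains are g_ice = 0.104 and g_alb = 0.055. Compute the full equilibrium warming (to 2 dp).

Total gain g = 0.104 + 0.055 = 0.159.
Amplification A = 1/(1 − 0.159) = 1.189.
ΔT = 2.03 × 1.189 = 2.41 °C.

2.41 °C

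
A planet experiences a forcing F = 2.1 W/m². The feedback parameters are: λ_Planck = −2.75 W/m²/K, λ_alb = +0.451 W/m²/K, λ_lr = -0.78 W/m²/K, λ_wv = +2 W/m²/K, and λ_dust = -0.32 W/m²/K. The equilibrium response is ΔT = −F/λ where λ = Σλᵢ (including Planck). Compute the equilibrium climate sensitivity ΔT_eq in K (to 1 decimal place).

1.5 K

Net feedback parameter λ = (−2.75) + (+0.451) + (-0.78) + (+2) + (-0.32) = -1.399 W/m²/K.
ΔT = −F/λ = −2.1/(-1.399) = 1.5 K.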